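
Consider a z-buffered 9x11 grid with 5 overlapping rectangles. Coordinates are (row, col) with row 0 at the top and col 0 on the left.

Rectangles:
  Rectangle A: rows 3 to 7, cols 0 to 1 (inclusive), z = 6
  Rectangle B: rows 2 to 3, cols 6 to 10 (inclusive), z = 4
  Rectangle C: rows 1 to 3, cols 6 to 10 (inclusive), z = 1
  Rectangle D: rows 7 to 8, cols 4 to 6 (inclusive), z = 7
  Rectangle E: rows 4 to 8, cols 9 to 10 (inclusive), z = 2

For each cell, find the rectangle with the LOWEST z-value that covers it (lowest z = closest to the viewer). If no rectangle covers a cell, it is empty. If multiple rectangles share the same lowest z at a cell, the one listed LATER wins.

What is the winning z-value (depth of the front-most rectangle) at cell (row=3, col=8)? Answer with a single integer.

Answer: 1

Derivation:
Check cell (3,8):
  A: rows 3-7 cols 0-1 -> outside (col miss)
  B: rows 2-3 cols 6-10 z=4 -> covers; best now B (z=4)
  C: rows 1-3 cols 6-10 z=1 -> covers; best now C (z=1)
  D: rows 7-8 cols 4-6 -> outside (row miss)
  E: rows 4-8 cols 9-10 -> outside (row miss)
Winner: C at z=1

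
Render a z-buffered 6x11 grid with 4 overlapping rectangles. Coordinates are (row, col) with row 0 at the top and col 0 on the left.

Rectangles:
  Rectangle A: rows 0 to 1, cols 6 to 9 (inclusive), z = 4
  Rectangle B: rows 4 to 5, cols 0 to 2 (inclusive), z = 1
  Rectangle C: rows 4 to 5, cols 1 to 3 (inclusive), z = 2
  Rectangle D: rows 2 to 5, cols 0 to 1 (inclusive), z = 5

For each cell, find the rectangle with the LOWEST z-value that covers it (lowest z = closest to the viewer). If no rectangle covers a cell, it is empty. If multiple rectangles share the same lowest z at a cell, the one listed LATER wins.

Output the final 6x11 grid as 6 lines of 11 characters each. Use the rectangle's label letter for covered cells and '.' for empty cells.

......AAAA.
......AAAA.
DD.........
DD.........
BBBC.......
BBBC.......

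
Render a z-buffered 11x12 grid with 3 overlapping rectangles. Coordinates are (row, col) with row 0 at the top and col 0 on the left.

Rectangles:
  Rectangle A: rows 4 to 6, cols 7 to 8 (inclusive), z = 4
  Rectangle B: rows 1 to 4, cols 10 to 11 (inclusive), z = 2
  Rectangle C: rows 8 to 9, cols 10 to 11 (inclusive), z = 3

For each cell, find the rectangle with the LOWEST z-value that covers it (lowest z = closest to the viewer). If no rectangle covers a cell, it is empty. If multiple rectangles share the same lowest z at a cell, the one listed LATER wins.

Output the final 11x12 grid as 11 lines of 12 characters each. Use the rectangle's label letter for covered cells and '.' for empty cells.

............
..........BB
..........BB
..........BB
.......AA.BB
.......AA...
.......AA...
............
..........CC
..........CC
............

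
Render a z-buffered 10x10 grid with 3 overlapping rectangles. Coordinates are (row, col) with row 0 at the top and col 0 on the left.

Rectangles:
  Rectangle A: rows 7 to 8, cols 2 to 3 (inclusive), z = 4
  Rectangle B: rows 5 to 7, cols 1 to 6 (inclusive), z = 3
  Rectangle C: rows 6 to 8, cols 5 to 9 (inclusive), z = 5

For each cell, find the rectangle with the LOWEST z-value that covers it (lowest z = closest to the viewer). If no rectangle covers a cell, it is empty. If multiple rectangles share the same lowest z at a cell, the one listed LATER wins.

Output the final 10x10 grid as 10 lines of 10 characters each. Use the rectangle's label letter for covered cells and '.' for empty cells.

..........
..........
..........
..........
..........
.BBBBBB...
.BBBBBBCCC
.BBBBBBCCC
..AA.CCCCC
..........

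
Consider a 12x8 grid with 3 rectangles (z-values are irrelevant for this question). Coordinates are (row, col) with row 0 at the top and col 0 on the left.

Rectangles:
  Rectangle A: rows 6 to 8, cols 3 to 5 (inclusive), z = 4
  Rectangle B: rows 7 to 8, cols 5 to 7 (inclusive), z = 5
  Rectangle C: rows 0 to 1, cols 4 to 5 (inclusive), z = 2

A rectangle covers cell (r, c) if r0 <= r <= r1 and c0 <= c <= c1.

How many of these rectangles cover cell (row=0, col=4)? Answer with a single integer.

Answer: 1

Derivation:
Check cell (0,4):
  A: rows 6-8 cols 3-5 -> outside (row miss)
  B: rows 7-8 cols 5-7 -> outside (row miss)
  C: rows 0-1 cols 4-5 -> covers
Count covering = 1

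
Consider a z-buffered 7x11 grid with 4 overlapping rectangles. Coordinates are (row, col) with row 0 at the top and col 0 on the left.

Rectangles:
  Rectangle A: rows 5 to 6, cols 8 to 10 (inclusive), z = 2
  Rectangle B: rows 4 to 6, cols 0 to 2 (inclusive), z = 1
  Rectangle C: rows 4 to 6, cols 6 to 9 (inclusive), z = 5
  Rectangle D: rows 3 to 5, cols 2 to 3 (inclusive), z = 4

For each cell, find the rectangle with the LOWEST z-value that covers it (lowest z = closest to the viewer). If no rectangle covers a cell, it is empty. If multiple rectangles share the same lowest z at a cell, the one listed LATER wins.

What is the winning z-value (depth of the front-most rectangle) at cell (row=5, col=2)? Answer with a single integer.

Check cell (5,2):
  A: rows 5-6 cols 8-10 -> outside (col miss)
  B: rows 4-6 cols 0-2 z=1 -> covers; best now B (z=1)
  C: rows 4-6 cols 6-9 -> outside (col miss)
  D: rows 3-5 cols 2-3 z=4 -> covers; best now B (z=1)
Winner: B at z=1

Answer: 1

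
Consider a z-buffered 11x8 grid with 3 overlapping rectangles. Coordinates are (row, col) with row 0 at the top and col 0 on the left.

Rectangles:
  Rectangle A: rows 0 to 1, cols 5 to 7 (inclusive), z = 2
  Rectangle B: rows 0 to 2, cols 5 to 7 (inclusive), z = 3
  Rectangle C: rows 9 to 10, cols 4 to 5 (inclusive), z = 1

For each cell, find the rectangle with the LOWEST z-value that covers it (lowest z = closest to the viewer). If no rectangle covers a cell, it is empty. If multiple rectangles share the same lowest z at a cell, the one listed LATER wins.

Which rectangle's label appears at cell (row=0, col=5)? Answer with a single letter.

Check cell (0,5):
  A: rows 0-1 cols 5-7 z=2 -> covers; best now A (z=2)
  B: rows 0-2 cols 5-7 z=3 -> covers; best now A (z=2)
  C: rows 9-10 cols 4-5 -> outside (row miss)
Winner: A at z=2

Answer: A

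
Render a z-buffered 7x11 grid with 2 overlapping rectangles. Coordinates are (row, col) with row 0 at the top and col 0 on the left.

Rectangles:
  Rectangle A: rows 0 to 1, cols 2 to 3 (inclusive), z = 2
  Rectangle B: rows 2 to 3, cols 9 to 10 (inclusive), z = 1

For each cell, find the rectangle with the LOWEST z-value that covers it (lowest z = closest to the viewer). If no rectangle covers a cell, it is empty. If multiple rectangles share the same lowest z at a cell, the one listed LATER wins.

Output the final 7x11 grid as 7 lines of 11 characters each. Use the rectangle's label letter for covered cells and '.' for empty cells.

..AA.......
..AA.......
.........BB
.........BB
...........
...........
...........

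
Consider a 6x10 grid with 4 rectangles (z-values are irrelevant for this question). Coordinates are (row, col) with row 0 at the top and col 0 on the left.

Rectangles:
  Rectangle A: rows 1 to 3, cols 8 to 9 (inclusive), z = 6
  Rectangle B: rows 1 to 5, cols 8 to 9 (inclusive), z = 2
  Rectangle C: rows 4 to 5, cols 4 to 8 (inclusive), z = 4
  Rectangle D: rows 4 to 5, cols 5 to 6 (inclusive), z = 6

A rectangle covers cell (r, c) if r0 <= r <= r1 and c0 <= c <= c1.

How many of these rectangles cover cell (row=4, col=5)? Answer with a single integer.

Answer: 2

Derivation:
Check cell (4,5):
  A: rows 1-3 cols 8-9 -> outside (row miss)
  B: rows 1-5 cols 8-9 -> outside (col miss)
  C: rows 4-5 cols 4-8 -> covers
  D: rows 4-5 cols 5-6 -> covers
Count covering = 2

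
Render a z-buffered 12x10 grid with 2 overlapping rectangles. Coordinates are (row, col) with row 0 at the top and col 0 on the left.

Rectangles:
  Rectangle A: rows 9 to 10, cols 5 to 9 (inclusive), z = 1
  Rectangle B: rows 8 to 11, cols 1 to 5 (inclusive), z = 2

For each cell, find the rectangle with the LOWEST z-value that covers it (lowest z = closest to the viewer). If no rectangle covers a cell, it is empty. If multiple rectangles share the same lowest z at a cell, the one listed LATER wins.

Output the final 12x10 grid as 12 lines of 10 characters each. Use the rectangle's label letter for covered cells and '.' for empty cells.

..........
..........
..........
..........
..........
..........
..........
..........
.BBBBB....
.BBBBAAAAA
.BBBBAAAAA
.BBBBB....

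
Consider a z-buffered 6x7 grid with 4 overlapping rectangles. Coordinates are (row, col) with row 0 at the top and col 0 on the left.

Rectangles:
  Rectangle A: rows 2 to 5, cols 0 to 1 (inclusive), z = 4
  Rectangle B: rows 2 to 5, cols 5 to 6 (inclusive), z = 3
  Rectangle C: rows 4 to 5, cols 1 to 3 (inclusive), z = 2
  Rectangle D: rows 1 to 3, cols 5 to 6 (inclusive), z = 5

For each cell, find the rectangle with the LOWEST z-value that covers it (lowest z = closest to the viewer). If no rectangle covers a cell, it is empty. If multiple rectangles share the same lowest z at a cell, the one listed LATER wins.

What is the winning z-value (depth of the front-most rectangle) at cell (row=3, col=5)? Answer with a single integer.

Answer: 3

Derivation:
Check cell (3,5):
  A: rows 2-5 cols 0-1 -> outside (col miss)
  B: rows 2-5 cols 5-6 z=3 -> covers; best now B (z=3)
  C: rows 4-5 cols 1-3 -> outside (row miss)
  D: rows 1-3 cols 5-6 z=5 -> covers; best now B (z=3)
Winner: B at z=3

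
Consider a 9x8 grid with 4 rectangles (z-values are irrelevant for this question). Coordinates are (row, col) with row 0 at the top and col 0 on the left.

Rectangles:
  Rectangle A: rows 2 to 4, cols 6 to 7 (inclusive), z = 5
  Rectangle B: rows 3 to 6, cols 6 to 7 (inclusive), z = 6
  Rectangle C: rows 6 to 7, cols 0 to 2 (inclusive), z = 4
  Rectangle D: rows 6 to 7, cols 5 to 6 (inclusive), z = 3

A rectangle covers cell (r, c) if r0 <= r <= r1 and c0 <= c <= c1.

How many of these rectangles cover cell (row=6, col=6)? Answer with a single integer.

Answer: 2

Derivation:
Check cell (6,6):
  A: rows 2-4 cols 6-7 -> outside (row miss)
  B: rows 3-6 cols 6-7 -> covers
  C: rows 6-7 cols 0-2 -> outside (col miss)
  D: rows 6-7 cols 5-6 -> covers
Count covering = 2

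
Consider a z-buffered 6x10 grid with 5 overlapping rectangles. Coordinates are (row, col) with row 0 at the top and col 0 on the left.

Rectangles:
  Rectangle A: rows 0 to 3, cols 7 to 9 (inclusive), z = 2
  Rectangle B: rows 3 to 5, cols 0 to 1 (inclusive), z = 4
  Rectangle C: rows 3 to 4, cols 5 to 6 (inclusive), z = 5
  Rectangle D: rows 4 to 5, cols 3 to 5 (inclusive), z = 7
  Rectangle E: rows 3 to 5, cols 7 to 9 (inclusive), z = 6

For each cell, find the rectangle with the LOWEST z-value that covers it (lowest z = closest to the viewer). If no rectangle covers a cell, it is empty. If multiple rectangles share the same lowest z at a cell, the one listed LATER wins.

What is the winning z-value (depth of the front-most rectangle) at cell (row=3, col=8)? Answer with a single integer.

Answer: 2

Derivation:
Check cell (3,8):
  A: rows 0-3 cols 7-9 z=2 -> covers; best now A (z=2)
  B: rows 3-5 cols 0-1 -> outside (col miss)
  C: rows 3-4 cols 5-6 -> outside (col miss)
  D: rows 4-5 cols 3-5 -> outside (row miss)
  E: rows 3-5 cols 7-9 z=6 -> covers; best now A (z=2)
Winner: A at z=2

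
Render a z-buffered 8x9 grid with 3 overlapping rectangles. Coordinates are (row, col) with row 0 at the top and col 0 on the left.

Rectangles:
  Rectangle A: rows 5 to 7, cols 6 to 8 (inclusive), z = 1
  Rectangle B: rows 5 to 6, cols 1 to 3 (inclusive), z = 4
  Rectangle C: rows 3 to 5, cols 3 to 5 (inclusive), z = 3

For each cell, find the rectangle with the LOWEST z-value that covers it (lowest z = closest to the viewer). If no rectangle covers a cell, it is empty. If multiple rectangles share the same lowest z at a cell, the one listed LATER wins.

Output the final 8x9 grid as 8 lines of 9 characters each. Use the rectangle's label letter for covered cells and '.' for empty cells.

.........
.........
.........
...CCC...
...CCC...
.BBCCCAAA
.BBB..AAA
......AAA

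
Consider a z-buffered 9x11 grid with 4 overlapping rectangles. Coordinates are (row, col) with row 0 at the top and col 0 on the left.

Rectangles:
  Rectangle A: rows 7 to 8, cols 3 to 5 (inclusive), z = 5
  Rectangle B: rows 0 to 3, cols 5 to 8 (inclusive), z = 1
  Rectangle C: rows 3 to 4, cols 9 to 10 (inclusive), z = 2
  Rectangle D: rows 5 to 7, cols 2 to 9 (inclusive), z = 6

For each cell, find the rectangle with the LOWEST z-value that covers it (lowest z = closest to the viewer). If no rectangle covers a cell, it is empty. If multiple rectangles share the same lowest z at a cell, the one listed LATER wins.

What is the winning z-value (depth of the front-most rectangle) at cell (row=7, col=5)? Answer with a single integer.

Check cell (7,5):
  A: rows 7-8 cols 3-5 z=5 -> covers; best now A (z=5)
  B: rows 0-3 cols 5-8 -> outside (row miss)
  C: rows 3-4 cols 9-10 -> outside (row miss)
  D: rows 5-7 cols 2-9 z=6 -> covers; best now A (z=5)
Winner: A at z=5

Answer: 5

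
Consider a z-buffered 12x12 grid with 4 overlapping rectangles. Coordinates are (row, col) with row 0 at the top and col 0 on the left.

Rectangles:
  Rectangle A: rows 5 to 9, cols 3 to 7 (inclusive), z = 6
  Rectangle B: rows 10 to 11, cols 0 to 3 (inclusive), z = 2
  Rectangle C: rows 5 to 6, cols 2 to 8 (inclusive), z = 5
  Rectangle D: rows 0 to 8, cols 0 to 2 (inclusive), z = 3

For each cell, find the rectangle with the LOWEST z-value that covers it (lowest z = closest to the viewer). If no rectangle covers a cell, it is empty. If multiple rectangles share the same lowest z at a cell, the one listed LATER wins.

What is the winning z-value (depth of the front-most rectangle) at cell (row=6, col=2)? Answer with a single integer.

Check cell (6,2):
  A: rows 5-9 cols 3-7 -> outside (col miss)
  B: rows 10-11 cols 0-3 -> outside (row miss)
  C: rows 5-6 cols 2-8 z=5 -> covers; best now C (z=5)
  D: rows 0-8 cols 0-2 z=3 -> covers; best now D (z=3)
Winner: D at z=3

Answer: 3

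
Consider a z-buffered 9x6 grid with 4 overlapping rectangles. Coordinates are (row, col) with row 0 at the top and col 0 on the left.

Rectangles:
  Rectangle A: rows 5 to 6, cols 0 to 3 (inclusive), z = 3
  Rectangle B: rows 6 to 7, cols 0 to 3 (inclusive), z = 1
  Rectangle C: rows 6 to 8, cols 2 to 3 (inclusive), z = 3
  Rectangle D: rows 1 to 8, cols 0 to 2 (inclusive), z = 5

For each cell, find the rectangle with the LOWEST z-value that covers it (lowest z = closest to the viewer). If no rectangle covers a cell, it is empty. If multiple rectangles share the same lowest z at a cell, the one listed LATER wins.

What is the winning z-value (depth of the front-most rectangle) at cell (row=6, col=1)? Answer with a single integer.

Check cell (6,1):
  A: rows 5-6 cols 0-3 z=3 -> covers; best now A (z=3)
  B: rows 6-7 cols 0-3 z=1 -> covers; best now B (z=1)
  C: rows 6-8 cols 2-3 -> outside (col miss)
  D: rows 1-8 cols 0-2 z=5 -> covers; best now B (z=1)
Winner: B at z=1

Answer: 1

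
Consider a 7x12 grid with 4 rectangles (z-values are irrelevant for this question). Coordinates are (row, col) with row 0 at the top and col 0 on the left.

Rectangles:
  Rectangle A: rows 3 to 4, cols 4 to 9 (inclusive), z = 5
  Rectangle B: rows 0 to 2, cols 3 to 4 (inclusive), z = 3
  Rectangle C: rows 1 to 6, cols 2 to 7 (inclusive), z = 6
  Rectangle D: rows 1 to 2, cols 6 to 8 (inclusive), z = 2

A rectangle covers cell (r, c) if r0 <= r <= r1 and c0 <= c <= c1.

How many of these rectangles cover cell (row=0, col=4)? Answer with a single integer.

Check cell (0,4):
  A: rows 3-4 cols 4-9 -> outside (row miss)
  B: rows 0-2 cols 3-4 -> covers
  C: rows 1-6 cols 2-7 -> outside (row miss)
  D: rows 1-2 cols 6-8 -> outside (row miss)
Count covering = 1

Answer: 1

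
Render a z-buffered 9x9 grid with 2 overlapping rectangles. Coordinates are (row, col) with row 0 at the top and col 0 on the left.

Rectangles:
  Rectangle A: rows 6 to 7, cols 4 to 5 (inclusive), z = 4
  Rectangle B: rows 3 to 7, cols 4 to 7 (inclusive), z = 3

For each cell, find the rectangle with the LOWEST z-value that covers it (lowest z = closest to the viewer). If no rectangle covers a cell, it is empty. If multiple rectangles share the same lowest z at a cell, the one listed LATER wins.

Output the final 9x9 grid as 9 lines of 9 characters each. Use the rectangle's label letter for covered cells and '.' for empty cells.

.........
.........
.........
....BBBB.
....BBBB.
....BBBB.
....BBBB.
....BBBB.
.........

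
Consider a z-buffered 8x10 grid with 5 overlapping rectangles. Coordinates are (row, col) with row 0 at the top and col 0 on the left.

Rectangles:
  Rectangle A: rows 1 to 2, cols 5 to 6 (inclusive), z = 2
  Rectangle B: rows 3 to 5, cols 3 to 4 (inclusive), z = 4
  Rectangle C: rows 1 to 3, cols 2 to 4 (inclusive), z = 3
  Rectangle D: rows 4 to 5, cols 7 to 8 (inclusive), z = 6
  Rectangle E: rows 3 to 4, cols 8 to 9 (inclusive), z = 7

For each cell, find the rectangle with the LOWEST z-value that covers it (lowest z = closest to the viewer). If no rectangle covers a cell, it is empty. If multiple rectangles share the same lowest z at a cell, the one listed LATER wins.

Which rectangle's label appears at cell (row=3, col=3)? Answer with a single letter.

Check cell (3,3):
  A: rows 1-2 cols 5-6 -> outside (row miss)
  B: rows 3-5 cols 3-4 z=4 -> covers; best now B (z=4)
  C: rows 1-3 cols 2-4 z=3 -> covers; best now C (z=3)
  D: rows 4-5 cols 7-8 -> outside (row miss)
  E: rows 3-4 cols 8-9 -> outside (col miss)
Winner: C at z=3

Answer: C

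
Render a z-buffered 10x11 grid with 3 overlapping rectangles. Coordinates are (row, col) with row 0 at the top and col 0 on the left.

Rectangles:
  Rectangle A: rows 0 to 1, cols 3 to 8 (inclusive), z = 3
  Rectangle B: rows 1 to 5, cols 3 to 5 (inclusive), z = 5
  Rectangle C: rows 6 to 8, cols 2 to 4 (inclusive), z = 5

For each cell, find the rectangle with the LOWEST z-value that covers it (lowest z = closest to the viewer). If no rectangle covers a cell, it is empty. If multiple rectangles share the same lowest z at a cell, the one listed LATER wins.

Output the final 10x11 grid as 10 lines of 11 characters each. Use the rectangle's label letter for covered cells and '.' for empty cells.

...AAAAAA..
...AAAAAA..
...BBB.....
...BBB.....
...BBB.....
...BBB.....
..CCC......
..CCC......
..CCC......
...........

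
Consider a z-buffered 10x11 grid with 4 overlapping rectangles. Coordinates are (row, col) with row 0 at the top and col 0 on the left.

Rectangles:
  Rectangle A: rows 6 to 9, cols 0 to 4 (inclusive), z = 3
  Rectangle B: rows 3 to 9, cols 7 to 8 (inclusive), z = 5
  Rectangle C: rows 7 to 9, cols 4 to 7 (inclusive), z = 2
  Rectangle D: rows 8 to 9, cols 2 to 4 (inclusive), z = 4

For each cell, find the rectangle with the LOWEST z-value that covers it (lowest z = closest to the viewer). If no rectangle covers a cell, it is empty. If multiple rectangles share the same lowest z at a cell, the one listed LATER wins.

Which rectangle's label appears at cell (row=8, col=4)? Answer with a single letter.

Check cell (8,4):
  A: rows 6-9 cols 0-4 z=3 -> covers; best now A (z=3)
  B: rows 3-9 cols 7-8 -> outside (col miss)
  C: rows 7-9 cols 4-7 z=2 -> covers; best now C (z=2)
  D: rows 8-9 cols 2-4 z=4 -> covers; best now C (z=2)
Winner: C at z=2

Answer: C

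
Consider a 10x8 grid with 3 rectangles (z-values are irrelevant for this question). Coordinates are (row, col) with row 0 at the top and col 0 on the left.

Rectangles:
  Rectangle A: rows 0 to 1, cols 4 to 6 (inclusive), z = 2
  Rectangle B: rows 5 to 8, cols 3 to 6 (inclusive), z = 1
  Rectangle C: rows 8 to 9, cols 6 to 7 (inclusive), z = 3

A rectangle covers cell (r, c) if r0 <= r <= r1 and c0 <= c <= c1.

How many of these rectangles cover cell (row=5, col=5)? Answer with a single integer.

Check cell (5,5):
  A: rows 0-1 cols 4-6 -> outside (row miss)
  B: rows 5-8 cols 3-6 -> covers
  C: rows 8-9 cols 6-7 -> outside (row miss)
Count covering = 1

Answer: 1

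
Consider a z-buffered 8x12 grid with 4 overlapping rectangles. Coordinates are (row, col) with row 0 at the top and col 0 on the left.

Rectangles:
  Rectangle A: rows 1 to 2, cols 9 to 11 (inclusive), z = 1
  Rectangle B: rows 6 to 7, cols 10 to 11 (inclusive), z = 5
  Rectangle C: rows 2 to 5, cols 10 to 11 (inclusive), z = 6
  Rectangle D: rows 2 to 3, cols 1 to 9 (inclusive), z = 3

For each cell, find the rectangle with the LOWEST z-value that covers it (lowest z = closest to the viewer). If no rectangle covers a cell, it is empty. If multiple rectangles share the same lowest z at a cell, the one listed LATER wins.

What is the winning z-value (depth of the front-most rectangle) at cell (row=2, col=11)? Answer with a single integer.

Check cell (2,11):
  A: rows 1-2 cols 9-11 z=1 -> covers; best now A (z=1)
  B: rows 6-7 cols 10-11 -> outside (row miss)
  C: rows 2-5 cols 10-11 z=6 -> covers; best now A (z=1)
  D: rows 2-3 cols 1-9 -> outside (col miss)
Winner: A at z=1

Answer: 1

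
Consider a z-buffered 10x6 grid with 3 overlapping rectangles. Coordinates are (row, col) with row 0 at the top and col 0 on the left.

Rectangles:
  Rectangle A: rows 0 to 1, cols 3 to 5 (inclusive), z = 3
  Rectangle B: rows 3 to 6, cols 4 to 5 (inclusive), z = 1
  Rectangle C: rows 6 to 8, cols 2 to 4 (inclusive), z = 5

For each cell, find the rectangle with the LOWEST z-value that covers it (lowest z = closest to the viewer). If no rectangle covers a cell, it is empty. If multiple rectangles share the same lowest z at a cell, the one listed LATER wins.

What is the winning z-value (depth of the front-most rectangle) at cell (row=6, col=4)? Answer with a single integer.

Answer: 1

Derivation:
Check cell (6,4):
  A: rows 0-1 cols 3-5 -> outside (row miss)
  B: rows 3-6 cols 4-5 z=1 -> covers; best now B (z=1)
  C: rows 6-8 cols 2-4 z=5 -> covers; best now B (z=1)
Winner: B at z=1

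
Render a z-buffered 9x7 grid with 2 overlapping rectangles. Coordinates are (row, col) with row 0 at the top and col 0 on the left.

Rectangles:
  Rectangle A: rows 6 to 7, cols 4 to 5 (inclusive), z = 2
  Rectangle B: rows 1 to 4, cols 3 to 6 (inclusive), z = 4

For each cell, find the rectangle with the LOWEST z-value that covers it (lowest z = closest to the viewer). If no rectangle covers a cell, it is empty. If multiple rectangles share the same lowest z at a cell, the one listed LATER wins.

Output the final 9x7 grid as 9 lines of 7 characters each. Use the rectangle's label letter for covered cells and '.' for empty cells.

.......
...BBBB
...BBBB
...BBBB
...BBBB
.......
....AA.
....AA.
.......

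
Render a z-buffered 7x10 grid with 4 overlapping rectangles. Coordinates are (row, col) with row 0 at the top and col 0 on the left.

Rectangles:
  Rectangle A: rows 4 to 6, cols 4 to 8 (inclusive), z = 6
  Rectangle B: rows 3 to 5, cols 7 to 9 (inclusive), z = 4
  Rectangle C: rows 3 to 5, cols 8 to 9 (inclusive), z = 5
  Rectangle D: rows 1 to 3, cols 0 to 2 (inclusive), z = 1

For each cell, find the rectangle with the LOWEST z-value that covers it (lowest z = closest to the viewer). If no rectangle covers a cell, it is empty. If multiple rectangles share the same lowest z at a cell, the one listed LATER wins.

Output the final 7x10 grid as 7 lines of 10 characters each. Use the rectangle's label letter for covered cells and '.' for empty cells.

..........
DDD.......
DDD.......
DDD....BBB
....AAABBB
....AAABBB
....AAAAA.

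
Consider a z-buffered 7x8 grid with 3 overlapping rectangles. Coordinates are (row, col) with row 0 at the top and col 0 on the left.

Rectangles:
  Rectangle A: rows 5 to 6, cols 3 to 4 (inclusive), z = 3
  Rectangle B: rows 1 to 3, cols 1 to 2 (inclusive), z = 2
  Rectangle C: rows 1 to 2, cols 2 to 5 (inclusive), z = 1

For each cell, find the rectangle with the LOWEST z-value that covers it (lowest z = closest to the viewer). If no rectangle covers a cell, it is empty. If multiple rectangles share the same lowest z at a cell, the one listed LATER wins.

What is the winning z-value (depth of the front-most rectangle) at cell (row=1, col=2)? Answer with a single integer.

Answer: 1

Derivation:
Check cell (1,2):
  A: rows 5-6 cols 3-4 -> outside (row miss)
  B: rows 1-3 cols 1-2 z=2 -> covers; best now B (z=2)
  C: rows 1-2 cols 2-5 z=1 -> covers; best now C (z=1)
Winner: C at z=1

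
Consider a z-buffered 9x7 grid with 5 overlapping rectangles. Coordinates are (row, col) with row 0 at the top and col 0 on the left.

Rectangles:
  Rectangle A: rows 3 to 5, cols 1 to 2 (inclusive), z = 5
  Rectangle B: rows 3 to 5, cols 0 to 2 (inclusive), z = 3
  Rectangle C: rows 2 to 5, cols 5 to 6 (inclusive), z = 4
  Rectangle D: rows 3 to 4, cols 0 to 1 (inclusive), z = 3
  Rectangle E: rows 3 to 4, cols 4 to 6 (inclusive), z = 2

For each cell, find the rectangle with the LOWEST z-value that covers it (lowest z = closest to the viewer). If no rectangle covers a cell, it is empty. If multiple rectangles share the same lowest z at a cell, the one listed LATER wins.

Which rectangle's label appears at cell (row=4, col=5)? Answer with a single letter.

Check cell (4,5):
  A: rows 3-5 cols 1-2 -> outside (col miss)
  B: rows 3-5 cols 0-2 -> outside (col miss)
  C: rows 2-5 cols 5-6 z=4 -> covers; best now C (z=4)
  D: rows 3-4 cols 0-1 -> outside (col miss)
  E: rows 3-4 cols 4-6 z=2 -> covers; best now E (z=2)
Winner: E at z=2

Answer: E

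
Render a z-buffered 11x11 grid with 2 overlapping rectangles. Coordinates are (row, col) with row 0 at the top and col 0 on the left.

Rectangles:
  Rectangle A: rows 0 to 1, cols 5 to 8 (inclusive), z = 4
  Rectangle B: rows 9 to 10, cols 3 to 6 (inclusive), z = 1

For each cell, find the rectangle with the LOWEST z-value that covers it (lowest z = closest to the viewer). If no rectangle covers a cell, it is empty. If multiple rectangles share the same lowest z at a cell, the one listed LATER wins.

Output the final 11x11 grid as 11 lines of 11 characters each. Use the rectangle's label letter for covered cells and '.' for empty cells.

.....AAAA..
.....AAAA..
...........
...........
...........
...........
...........
...........
...........
...BBBB....
...BBBB....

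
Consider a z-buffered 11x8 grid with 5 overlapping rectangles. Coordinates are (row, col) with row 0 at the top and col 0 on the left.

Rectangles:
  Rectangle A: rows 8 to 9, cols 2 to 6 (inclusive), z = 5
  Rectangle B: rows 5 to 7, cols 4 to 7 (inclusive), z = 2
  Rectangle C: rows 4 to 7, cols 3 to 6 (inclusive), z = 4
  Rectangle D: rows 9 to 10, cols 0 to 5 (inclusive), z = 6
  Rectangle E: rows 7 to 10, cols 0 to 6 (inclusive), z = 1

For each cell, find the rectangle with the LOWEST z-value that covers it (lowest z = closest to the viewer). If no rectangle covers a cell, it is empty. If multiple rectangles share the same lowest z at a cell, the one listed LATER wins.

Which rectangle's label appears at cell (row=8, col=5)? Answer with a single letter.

Answer: E

Derivation:
Check cell (8,5):
  A: rows 8-9 cols 2-6 z=5 -> covers; best now A (z=5)
  B: rows 5-7 cols 4-7 -> outside (row miss)
  C: rows 4-7 cols 3-6 -> outside (row miss)
  D: rows 9-10 cols 0-5 -> outside (row miss)
  E: rows 7-10 cols 0-6 z=1 -> covers; best now E (z=1)
Winner: E at z=1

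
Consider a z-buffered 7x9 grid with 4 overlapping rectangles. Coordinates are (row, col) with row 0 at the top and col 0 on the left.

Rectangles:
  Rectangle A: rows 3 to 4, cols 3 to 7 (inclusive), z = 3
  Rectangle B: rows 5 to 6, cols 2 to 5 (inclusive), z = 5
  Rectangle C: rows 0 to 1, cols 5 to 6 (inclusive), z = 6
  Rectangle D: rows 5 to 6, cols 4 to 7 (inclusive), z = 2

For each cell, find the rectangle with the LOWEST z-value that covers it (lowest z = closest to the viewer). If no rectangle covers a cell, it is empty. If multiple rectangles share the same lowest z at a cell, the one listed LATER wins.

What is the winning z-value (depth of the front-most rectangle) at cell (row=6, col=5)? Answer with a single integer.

Check cell (6,5):
  A: rows 3-4 cols 3-7 -> outside (row miss)
  B: rows 5-6 cols 2-5 z=5 -> covers; best now B (z=5)
  C: rows 0-1 cols 5-6 -> outside (row miss)
  D: rows 5-6 cols 4-7 z=2 -> covers; best now D (z=2)
Winner: D at z=2

Answer: 2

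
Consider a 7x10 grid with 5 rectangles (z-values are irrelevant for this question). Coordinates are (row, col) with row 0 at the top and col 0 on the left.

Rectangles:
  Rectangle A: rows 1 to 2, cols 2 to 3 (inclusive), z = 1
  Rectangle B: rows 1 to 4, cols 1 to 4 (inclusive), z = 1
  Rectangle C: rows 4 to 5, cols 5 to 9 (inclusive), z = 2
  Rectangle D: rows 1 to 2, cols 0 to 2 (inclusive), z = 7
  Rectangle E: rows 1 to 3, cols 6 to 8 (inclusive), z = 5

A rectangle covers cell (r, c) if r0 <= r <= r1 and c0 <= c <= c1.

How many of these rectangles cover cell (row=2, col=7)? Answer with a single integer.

Answer: 1

Derivation:
Check cell (2,7):
  A: rows 1-2 cols 2-3 -> outside (col miss)
  B: rows 1-4 cols 1-4 -> outside (col miss)
  C: rows 4-5 cols 5-9 -> outside (row miss)
  D: rows 1-2 cols 0-2 -> outside (col miss)
  E: rows 1-3 cols 6-8 -> covers
Count covering = 1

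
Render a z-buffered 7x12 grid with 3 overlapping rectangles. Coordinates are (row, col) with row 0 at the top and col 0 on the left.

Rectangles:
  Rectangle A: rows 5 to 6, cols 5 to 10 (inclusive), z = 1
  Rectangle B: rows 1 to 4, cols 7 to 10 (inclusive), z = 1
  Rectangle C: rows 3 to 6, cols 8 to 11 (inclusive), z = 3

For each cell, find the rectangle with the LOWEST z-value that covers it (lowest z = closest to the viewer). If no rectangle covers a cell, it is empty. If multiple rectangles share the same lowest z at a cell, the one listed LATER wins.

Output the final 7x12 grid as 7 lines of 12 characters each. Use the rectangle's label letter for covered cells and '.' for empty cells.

............
.......BBBB.
.......BBBB.
.......BBBBC
.......BBBBC
.....AAAAAAC
.....AAAAAAC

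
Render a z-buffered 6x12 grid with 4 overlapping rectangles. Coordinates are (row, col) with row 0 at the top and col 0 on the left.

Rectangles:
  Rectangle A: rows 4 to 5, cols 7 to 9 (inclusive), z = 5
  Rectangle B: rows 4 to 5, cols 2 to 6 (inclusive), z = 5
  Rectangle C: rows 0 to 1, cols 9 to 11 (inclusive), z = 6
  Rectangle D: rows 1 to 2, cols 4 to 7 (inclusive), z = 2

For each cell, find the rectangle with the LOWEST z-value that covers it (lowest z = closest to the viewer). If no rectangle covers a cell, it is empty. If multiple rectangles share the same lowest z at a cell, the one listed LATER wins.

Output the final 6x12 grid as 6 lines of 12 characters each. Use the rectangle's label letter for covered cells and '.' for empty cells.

.........CCC
....DDDD.CCC
....DDDD....
............
..BBBBBAAA..
..BBBBBAAA..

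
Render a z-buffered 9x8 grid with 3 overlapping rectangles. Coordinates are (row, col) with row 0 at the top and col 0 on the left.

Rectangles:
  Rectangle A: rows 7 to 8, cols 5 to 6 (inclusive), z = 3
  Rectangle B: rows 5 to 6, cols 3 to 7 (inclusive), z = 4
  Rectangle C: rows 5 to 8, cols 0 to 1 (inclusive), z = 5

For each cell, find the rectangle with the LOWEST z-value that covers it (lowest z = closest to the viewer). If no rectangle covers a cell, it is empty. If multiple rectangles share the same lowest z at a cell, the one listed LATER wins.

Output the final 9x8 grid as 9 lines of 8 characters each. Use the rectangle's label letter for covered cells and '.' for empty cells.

........
........
........
........
........
CC.BBBBB
CC.BBBBB
CC...AA.
CC...AA.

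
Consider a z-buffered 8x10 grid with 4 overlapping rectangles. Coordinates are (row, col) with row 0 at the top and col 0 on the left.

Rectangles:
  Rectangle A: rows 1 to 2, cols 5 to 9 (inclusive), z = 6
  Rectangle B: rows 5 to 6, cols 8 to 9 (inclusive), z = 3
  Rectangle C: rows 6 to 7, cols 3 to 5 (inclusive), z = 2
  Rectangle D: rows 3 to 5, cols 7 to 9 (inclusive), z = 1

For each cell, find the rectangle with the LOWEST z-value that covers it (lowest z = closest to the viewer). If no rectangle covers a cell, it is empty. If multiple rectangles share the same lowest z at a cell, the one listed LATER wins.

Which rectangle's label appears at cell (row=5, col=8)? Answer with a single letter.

Answer: D

Derivation:
Check cell (5,8):
  A: rows 1-2 cols 5-9 -> outside (row miss)
  B: rows 5-6 cols 8-9 z=3 -> covers; best now B (z=3)
  C: rows 6-7 cols 3-5 -> outside (row miss)
  D: rows 3-5 cols 7-9 z=1 -> covers; best now D (z=1)
Winner: D at z=1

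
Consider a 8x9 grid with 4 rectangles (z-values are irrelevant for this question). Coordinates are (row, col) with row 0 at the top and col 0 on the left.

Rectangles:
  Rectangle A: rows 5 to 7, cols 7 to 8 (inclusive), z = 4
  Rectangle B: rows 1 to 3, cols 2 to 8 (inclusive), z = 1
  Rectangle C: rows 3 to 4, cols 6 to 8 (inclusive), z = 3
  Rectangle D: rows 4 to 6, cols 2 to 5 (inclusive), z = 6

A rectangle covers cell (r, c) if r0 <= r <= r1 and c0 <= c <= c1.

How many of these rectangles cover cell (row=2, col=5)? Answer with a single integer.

Check cell (2,5):
  A: rows 5-7 cols 7-8 -> outside (row miss)
  B: rows 1-3 cols 2-8 -> covers
  C: rows 3-4 cols 6-8 -> outside (row miss)
  D: rows 4-6 cols 2-5 -> outside (row miss)
Count covering = 1

Answer: 1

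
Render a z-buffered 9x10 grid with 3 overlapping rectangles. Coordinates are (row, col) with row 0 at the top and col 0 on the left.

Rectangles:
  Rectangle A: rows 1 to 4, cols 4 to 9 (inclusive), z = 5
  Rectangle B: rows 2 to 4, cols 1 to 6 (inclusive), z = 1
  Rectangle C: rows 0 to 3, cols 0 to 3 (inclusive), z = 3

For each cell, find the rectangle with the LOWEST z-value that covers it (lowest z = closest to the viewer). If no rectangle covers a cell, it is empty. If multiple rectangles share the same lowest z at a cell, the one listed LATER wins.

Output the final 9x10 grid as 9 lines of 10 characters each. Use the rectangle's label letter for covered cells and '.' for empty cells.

CCCC......
CCCCAAAAAA
CBBBBBBAAA
CBBBBBBAAA
.BBBBBBAAA
..........
..........
..........
..........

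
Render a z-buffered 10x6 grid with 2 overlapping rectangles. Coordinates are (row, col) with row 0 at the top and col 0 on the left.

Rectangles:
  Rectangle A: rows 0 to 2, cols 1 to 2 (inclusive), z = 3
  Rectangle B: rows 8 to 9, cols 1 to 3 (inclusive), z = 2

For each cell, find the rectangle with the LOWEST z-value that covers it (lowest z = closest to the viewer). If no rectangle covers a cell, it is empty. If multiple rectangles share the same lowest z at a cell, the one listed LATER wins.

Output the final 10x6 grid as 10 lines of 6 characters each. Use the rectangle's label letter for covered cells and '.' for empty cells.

.AA...
.AA...
.AA...
......
......
......
......
......
.BBB..
.BBB..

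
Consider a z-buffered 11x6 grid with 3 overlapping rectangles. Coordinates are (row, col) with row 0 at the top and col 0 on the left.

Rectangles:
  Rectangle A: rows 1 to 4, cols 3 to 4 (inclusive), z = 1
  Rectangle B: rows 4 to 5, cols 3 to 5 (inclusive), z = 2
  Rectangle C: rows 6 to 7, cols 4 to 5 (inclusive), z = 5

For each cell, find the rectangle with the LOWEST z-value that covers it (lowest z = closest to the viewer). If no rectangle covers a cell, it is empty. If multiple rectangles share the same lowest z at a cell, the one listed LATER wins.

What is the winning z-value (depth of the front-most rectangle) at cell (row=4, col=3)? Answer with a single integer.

Answer: 1

Derivation:
Check cell (4,3):
  A: rows 1-4 cols 3-4 z=1 -> covers; best now A (z=1)
  B: rows 4-5 cols 3-5 z=2 -> covers; best now A (z=1)
  C: rows 6-7 cols 4-5 -> outside (row miss)
Winner: A at z=1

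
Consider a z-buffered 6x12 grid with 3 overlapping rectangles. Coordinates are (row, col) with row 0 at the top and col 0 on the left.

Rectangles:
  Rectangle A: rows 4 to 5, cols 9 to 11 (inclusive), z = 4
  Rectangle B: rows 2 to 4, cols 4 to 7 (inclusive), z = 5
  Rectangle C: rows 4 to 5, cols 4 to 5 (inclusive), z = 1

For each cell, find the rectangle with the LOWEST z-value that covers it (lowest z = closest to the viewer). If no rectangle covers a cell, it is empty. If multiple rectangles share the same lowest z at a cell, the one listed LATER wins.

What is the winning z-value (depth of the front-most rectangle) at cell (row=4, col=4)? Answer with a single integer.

Check cell (4,4):
  A: rows 4-5 cols 9-11 -> outside (col miss)
  B: rows 2-4 cols 4-7 z=5 -> covers; best now B (z=5)
  C: rows 4-5 cols 4-5 z=1 -> covers; best now C (z=1)
Winner: C at z=1

Answer: 1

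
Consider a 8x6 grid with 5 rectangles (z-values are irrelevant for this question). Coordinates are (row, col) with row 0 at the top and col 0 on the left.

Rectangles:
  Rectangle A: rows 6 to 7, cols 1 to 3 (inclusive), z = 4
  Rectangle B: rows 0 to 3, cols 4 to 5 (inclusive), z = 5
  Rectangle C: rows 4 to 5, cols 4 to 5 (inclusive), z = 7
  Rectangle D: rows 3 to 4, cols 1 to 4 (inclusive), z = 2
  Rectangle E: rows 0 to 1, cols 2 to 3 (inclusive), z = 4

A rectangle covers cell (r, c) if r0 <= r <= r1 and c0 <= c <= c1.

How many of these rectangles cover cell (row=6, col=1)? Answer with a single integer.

Check cell (6,1):
  A: rows 6-7 cols 1-3 -> covers
  B: rows 0-3 cols 4-5 -> outside (row miss)
  C: rows 4-5 cols 4-5 -> outside (row miss)
  D: rows 3-4 cols 1-4 -> outside (row miss)
  E: rows 0-1 cols 2-3 -> outside (row miss)
Count covering = 1

Answer: 1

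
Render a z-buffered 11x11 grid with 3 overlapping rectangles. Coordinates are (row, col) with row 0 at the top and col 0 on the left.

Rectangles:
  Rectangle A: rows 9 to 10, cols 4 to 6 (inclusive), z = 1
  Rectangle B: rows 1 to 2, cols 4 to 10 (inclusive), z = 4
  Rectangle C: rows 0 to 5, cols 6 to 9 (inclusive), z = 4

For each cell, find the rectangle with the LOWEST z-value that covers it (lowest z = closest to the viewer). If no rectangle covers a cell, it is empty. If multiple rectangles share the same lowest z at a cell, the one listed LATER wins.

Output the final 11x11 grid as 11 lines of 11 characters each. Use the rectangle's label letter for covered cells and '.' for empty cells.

......CCCC.
....BBCCCCB
....BBCCCCB
......CCCC.
......CCCC.
......CCCC.
...........
...........
...........
....AAA....
....AAA....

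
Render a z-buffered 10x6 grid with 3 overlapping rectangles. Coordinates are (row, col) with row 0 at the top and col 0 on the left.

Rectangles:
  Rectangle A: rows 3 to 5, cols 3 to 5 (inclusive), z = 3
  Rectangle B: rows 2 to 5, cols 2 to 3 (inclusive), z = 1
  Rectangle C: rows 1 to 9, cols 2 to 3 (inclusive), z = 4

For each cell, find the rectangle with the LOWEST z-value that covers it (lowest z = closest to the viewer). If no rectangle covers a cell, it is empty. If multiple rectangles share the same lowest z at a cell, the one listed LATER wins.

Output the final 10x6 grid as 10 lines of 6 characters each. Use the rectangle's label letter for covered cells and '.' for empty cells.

......
..CC..
..BB..
..BBAA
..BBAA
..BBAA
..CC..
..CC..
..CC..
..CC..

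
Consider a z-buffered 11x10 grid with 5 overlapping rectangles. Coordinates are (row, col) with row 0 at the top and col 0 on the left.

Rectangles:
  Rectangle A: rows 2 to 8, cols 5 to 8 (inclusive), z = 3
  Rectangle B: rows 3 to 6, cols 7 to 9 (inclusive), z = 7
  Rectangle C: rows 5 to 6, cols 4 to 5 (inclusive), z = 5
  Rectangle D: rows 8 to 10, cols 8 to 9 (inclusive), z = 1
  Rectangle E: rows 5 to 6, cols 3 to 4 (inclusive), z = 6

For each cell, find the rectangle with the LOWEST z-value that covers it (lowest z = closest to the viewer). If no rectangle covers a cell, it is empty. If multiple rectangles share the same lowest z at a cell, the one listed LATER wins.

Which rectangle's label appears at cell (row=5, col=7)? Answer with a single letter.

Answer: A

Derivation:
Check cell (5,7):
  A: rows 2-8 cols 5-8 z=3 -> covers; best now A (z=3)
  B: rows 3-6 cols 7-9 z=7 -> covers; best now A (z=3)
  C: rows 5-6 cols 4-5 -> outside (col miss)
  D: rows 8-10 cols 8-9 -> outside (row miss)
  E: rows 5-6 cols 3-4 -> outside (col miss)
Winner: A at z=3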